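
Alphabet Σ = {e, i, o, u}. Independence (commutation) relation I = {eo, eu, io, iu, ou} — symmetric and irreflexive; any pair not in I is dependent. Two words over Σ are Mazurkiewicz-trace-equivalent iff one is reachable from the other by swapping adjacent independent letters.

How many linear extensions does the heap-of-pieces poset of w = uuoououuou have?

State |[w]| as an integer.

210

0(u) covers ∅
1(u) covers 0:u
2(o) covers ∅
3(o) covers 2:o
4(u) covers 1:u
5(o) covers 3:o
6(u) covers 4:u
7(u) covers 6:u
8(o) covers 5:o
9(u) covers 7:u
floor of heap: 0:u, 2:o
completions by unplaced set U, small U first (add the entries for U minus each lowest piece of U):
  |U|=1: {8}:1  {9}:1
  |U|=2: {5,8}:1  {7,9}:1  {8,9}:2
  |U|=3: {3,5,8}:1  {5,8,9}:3  {6,7,9}:1  {7,8,9}:3
  |U|=4: {2,3,5,8}:1  {3,5,8,9}:4  {4,6,7,9}:1  {5,7,8,9}:6  {6,7,8,9}:4
  |U|=5: {1,4,6,7,9}:1  {2,3,5,8,9}:5  {3,5,7,8,9}:10  {4,6,7,8,9}:5  {5,6,7,8,9}:10
  |U|=6: {0,1,4,6,7,9}:1  {1,4,6,7,8,9}:6  {2,3,5,7,8,9}:15  {3,5,6,7,8,9}:20  {4,5,6,7,8,9}:15
  |U|=7: {0,1,4,6,7,8,9}:7  {1,4,5,6,7,8,9}:21  {2,3,5,6,7,8,9}:35  {3,4,5,6,7,8,9}:35
  |U|=8: {0,1,4,5,6,7,8,9}:28  {1,3,4,5,6,7,8,9}:56  {2,3,4,5,6,7,8,9}:70
  start at 0(u): 126
  start at 2(o): 84
sum over floor = 210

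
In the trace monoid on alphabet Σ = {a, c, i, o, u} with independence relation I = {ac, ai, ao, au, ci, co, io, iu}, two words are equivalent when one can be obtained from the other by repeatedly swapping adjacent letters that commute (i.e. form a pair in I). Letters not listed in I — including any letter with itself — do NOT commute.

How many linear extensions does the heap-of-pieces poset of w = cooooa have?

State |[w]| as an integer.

30

drop 0:c onto floor
drop 1:o onto floor
drop 2:o onto {1:o}
drop 3:o onto {2:o}
drop 4:o onto {3:o}
drop 5:a onto floor
ground layer = {0:c, 1:o, 5:a}
drop-orders for the pieces not yet dropped (sum over which currently-grounded one goes next):
  1 to go: {0} 1  {4} 1  {5} 1
  2 to go: {0,4} 2  {0,5} 2  {3,4} 1  {4,5} 2
  3 to go: {0,3,4} 3  {0,4,5} 6  {2,3,4} 1  {3,4,5} 3
  4 to go: {0,2,3,4} 4  {0,3,4,5} 12  {1,2,3,4} 1  {2,3,4,5} 4
  if 0:c drops first: 5 orders
  if 1:o drops first: 20 orders
  if 5:a drops first: 5 orders
heap linearizations: 30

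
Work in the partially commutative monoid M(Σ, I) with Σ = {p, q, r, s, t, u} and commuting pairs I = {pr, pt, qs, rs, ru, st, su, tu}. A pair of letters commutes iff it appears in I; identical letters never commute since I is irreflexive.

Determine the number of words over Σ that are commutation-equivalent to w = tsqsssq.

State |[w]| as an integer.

drop 0:t onto floor
drop 1:s onto floor
drop 2:q onto {0:t}
drop 3:s onto {1:s}
drop 4:s onto {3:s}
drop 5:s onto {4:s}
drop 6:q onto {2:q}
ground layer = {0:t, 1:s}
drop-orders for the pieces not yet dropped (sum over which currently-grounded one goes next):
  1 to go: {5} 1  {6} 1
  2 to go: {2,6} 1  {4,5} 1  {5,6} 2
  3 to go: {0,2,6} 1  {2,5,6} 3  {3,4,5} 1  {4,5,6} 3
  4 to go: {0,2,5,6} 4  {1,3,4,5} 1  {2,4,5,6} 6  {3,4,5,6} 4
  5 to go: {0,2,4,5,6} 10  {1,3,4,5,6} 5  {2,3,4,5,6} 10
  if 0:t drops first: 15 orders
  if 1:s drops first: 20 orders
heap linearizations: 35

35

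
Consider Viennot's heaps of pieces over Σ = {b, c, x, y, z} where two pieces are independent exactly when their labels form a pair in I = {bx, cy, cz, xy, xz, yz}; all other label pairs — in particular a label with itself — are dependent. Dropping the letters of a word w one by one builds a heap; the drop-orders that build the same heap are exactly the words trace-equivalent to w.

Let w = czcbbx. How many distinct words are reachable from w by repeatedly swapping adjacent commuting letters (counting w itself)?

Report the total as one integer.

10

piece 0:c — minimal
piece 1:z — minimal
piece 2:c rests on {0:c}
piece 3:b rests on {1:z, 2:c}
piece 4:b rests on {3:b}
piece 5:x rests on {2:c}
minimal pieces: {0:c, 1:z}
ways to finish when only these pieces remain (= sum over removing one remaining piece with nothing left below it):
  1 left: {4}→1  {5}→1
  2 left: {3,4}→1  {4,5}→2
  3 left: {1,3,4}→1  {3,4,5}→3
  4 left: {1,3,4,5}→4  {2,3,4,5}→3
  placing 0:c first → 7 extensions
  placing 1:z first → 3 extensions
total linear extensions = 10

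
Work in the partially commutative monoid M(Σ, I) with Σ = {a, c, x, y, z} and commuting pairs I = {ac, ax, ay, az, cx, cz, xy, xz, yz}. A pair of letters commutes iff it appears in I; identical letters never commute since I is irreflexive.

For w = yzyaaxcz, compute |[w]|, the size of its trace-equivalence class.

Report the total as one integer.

#0=y has no predecessor
#1=z has no predecessor
#2=y depends on [0:y]
#3=a has no predecessor
#4=a depends on [3:a]
#5=x has no predecessor
#6=c depends on [2:y]
#7=z depends on [1:z]
sources: [0:y, 1:z, 3:a, 5:x]
N(rest) = Σ N(rest − s) over sources s of rest; N(one piece) = 1:
  size 1 → [4]=1  [5]=1  [6]=1  [7]=1
  size 2 → [1,7]=1  [2,6]=1  [3,4]=1  [4,5]=2  [4,6]=2  [4,7]=2  [5,6]=2  [5,7]=2  [6,7]=2
  size 3 → [0,2,6]=1  [1,4,7]=3  [1,5,7]=3  [1,6,7]=3  [2,4,6]=3  [2,5,6]=3  [2,6,7]=3  [3,4,5]=3  [3,4,6]=3  [3,4,7]=3  [4,5,6]=6  [4,5,7]=6  [4,6,7]=6  [5,6,7]=6
  size 4 → [0,2,4,6]=4  [0,2,5,6]=4  [0,2,6,7]=4  [1,2,6,7]=6  [1,3,4,7]=6  [1,4,5,7]=12  [1,4,6,7]=12  [1,5,6,7]=12  [2,3,4,6]=6  [2,4,5,6]=12  [2,4,6,7]=12  [2,5,6,7]=12  [3,4,5,6]=12  [3,4,5,7]=12  [3,4,6,7]=12  [4,5,6,7]=24
  size 5 → [0,1,2,6,7]=10  [0,2,3,4,6]=10  [0,2,4,5,6]=20  [0,2,4,6,7]=20  [0,2,5,6,7]=20  [1,2,4,6,7]=30  [1,2,5,6,7]=30  [1,3,4,5,7]=30  [1,3,4,6,7]=30  [1,4,5,6,7]=60  [2,3,4,5,6]=30  [2,3,4,6,7]=30  [2,4,5,6,7]=60  [3,4,5,6,7]=60
  size 6 → [0,1,2,4,6,7]=60  [0,1,2,5,6,7]=60  [0,2,3,4,5,6]=60  [0,2,3,4,6,7]=60  [0,2,4,5,6,7]=120  [1,2,3,4,6,7]=90  [1,2,4,5,6,7]=180  [1,3,4,5,6,7]=180  [2,3,4,5,6,7]=180
  first=0(y) contributes 630
  first=1(z) contributes 420
  first=3(a) contributes 420
  first=5(x) contributes 210
|[w]| = 1680

1680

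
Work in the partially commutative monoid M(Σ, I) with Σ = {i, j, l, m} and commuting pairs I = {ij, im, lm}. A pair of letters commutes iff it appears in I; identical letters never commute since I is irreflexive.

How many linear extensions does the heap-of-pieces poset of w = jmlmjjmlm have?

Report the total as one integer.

#0=j has no predecessor
#1=m depends on [0:j]
#2=l depends on [0:j]
#3=m depends on [1:m]
#4=j depends on [2:l, 3:m]
#5=j depends on [4:j]
#6=m depends on [5:j]
#7=l depends on [5:j]
#8=m depends on [6:m]
sources: [0:j]
N(rest) = Σ N(rest − s) over sources s of rest; N(one piece) = 1:
  size 1 → [7]=1  [8]=1
  size 2 → [6,8]=1  [7,8]=2
  size 3 → [6,7,8]=3
  size 4 → [5,6,7,8]=3
  size 5 → [4,5,6,7,8]=3
  size 6 → [2,4,5,6,7,8]=3  [3,4,5,6,7,8]=3
  size 7 → [1,3,4,5,6,7,8]=3  [2,3,4,5,6,7,8]=6
  first=0(j) contributes 9

9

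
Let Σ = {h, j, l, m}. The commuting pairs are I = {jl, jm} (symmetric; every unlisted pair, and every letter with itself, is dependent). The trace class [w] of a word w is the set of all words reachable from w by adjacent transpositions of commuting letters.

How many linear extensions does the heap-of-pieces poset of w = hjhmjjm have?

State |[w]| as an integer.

drop 0:h onto floor
drop 1:j onto {0:h}
drop 2:h onto {1:j}
drop 3:m onto {2:h}
drop 4:j onto {2:h}
drop 5:j onto {4:j}
drop 6:m onto {3:m}
ground layer = {0:h}
drop-orders for the pieces not yet dropped (sum over which currently-grounded one goes next):
  1 to go: {5} 1  {6} 1
  2 to go: {3,6} 1  {4,5} 1  {5,6} 2
  3 to go: {3,5,6} 3  {4,5,6} 3
  4 to go: {3,4,5,6} 6
  5 to go: {2,3,4,5,6} 6
  if 0:h drops first: 6 orders

6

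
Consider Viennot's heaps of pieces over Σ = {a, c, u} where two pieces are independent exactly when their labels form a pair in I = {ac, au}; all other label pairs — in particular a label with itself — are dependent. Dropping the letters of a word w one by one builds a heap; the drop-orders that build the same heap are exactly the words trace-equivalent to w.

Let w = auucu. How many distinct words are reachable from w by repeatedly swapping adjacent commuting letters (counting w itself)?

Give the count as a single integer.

5

drop 0:a onto floor
drop 1:u onto floor
drop 2:u onto {1:u}
drop 3:c onto {2:u}
drop 4:u onto {3:c}
ground layer = {0:a, 1:u}
drop-orders for the pieces not yet dropped (sum over which currently-grounded one goes next):
  1 to go: {0} 1  {4} 1
  2 to go: {0,4} 2  {3,4} 1
  3 to go: {0,3,4} 3  {2,3,4} 1
  if 0:a drops first: 1 orders
  if 1:u drops first: 4 orders
heap linearizations: 5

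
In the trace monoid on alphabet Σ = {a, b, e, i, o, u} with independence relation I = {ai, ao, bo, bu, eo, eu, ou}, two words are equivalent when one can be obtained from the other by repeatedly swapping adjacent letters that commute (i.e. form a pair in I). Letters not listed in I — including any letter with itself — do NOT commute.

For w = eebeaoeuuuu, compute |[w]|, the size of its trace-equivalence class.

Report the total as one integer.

piece 0:e — minimal
piece 1:e rests on {0:e}
piece 2:b rests on {1:e}
piece 3:e rests on {2:b}
piece 4:a rests on {3:e}
piece 5:o — minimal
piece 6:e rests on {4:a}
piece 7:u rests on {4:a}
piece 8:u rests on {7:u}
piece 9:u rests on {8:u}
piece 10:u rests on {9:u}
minimal pieces: {0:e, 5:o}
ways to finish when only these pieces remain (= sum over removing one remaining piece with nothing left below it):
  1 left: {5}→1  {6}→1  {10}→1
  2 left: {5,6}→2  {5,10}→2  {6,10}→2  {9,10}→1
  3 left: {5,6,10}→6  {5,9,10}→3  {6,9,10}→3  {8,9,10}→1
  4 left: {5,6,9,10}→12  {5,8,9,10}→4  {6,8,9,10}→4  {7,8,9,10}→1
  5 left: {5,6,8,9,10}→20  {5,7,8,9,10}→5  {6,7,8,9,10}→5
  6 left: {4,6,7,8,9,10}→5  {5,6,7,8,9,10}→30
  7 left: {3,4,6,7,8,9,10}→5  {4,5,6,7,8,9,10}→35
  8 left: {2,3,4,6,7,8,9,10}→5  {3,4,5,6,7,8,9,10}→40
  9 left: {1,2,3,4,6,7,8,9,10}→5  {2,3,4,5,6,7,8,9,10}→45
  placing 0:e first → 50 extensions
  placing 5:o first → 5 extensions
total linear extensions = 55

55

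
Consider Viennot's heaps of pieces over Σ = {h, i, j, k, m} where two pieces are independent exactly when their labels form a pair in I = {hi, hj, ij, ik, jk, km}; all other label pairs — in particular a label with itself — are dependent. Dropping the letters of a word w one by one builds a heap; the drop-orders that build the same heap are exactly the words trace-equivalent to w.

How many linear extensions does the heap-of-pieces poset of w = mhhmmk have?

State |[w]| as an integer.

3

0(m) covers ∅
1(h) covers 0:m
2(h) covers 1:h
3(m) covers 2:h
4(m) covers 3:m
5(k) covers 2:h
floor of heap: 0:m
completions by unplaced set U, small U first (add the entries for U minus each lowest piece of U):
  |U|=1: {4}:1  {5}:1
  |U|=2: {3,4}:1  {4,5}:2
  |U|=3: {3,4,5}:3
  |U|=4: {2,3,4,5}:3
  start at 0(m): 3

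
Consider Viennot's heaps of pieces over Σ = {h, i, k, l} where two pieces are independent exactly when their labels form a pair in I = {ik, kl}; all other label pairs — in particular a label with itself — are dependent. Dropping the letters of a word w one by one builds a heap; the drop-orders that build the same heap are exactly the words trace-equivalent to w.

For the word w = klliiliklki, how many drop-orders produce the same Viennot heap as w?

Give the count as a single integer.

165

0(k) covers ∅
1(l) covers ∅
2(l) covers 1:l
3(i) covers 2:l
4(i) covers 3:i
5(l) covers 4:i
6(i) covers 5:l
7(k) covers 0:k
8(l) covers 6:i
9(k) covers 7:k
10(i) covers 8:l
floor of heap: 0:k, 1:l
completions by unplaced set U, small U first (add the entries for U minus each lowest piece of U):
  |U|=1: {9}:1  {10}:1
  |U|=2: {7,9}:1  {8,10}:1  {9,10}:2
  |U|=3: {0,7,9}:1  {6,8,10}:1  {7,9,10}:3  {8,9,10}:3
  |U|=4: {0,7,9,10}:4  {5,6,8,10}:1  {6,8,9,10}:4  {7,8,9,10}:6
  |U|=5: {0,7,8,9,10}:10  {4,5,6,8,10}:1  {5,6,8,9,10}:5  {6,7,8,9,10}:10
  |U|=6: {0,6,7,8,9,10}:20  {3,4,5,6,8,10}:1  {4,5,6,8,9,10}:6  {5,6,7,8,9,10}:15
  |U|=7: {0,5,6,7,8,9,10}:35  {2,3,4,5,6,8,10}:1  {3,4,5,6,8,9,10}:7  {4,5,6,7,8,9,10}:21
  |U|=8: {0,4,5,6,7,8,9,10}:56  {1,2,3,4,5,6,8,10}:1  {2,3,4,5,6,8,9,10}:8  {3,4,5,6,7,8,9,10}:28
  |U|=9: {0,3,4,5,6,7,8,9,10}:84  {1,2,3,4,5,6,8,9,10}:9  {2,3,4,5,6,7,8,9,10}:36
  start at 0(k): 45
  start at 1(l): 120
sum over floor = 165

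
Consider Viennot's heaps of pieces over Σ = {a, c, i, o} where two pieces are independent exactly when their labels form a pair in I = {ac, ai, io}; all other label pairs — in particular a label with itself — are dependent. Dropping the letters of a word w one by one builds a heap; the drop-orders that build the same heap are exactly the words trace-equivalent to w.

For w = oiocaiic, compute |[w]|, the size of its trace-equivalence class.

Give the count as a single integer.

piece 0:o — minimal
piece 1:i — minimal
piece 2:o rests on {0:o}
piece 3:c rests on {1:i, 2:o}
piece 4:a rests on {2:o}
piece 5:i rests on {3:c}
piece 6:i rests on {5:i}
piece 7:c rests on {6:i}
minimal pieces: {0:o, 1:i}
ways to finish when only these pieces remain (= sum over removing one remaining piece with nothing left below it):
  1 left: {4}→1  {7}→1
  2 left: {4,7}→2  {6,7}→1
  3 left: {4,6,7}→3  {5,6,7}→1
  4 left: {3,5,6,7}→1  {4,5,6,7}→4
  5 left: {1,3,5,6,7}→1  {3,4,5,6,7}→5
  6 left: {1,3,4,5,6,7}→6  {2,3,4,5,6,7}→5
  placing 0:o first → 11 extensions
  placing 1:i first → 5 extensions
total linear extensions = 16

16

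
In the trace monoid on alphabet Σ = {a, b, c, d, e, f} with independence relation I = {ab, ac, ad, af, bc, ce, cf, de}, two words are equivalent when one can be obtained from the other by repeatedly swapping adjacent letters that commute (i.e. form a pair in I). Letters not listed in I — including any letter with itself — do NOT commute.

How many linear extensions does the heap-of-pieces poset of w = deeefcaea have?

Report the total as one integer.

drop 0:d onto floor
drop 1:e onto floor
drop 2:e onto {1:e}
drop 3:e onto {2:e}
drop 4:f onto {0:d, 3:e}
drop 5:c onto {0:d}
drop 6:a onto {3:e}
drop 7:e onto {4:f, 6:a}
drop 8:a onto {7:e}
ground layer = {0:d, 1:e}
drop-orders for the pieces not yet dropped (sum over which currently-grounded one goes next):
  1 to go: {5} 1  {8} 1
  2 to go: {5,8} 2  {7,8} 1
  3 to go: {4,7,8} 1  {5,7,8} 3  {6,7,8} 1
  4 to go: {4,5,7,8} 4  {4,6,7,8} 2  {5,6,7,8} 4
  5 to go: {0,4,5,7,8} 4  {3,4,6,7,8} 2  {4,5,6,7,8} 10
  6 to go: {0,4,5,6,7,8} 14  {2,3,4,6,7,8} 2  {3,4,5,6,7,8} 12
  7 to go: {0,3,4,5,6,7,8} 26  {1,2,3,4,6,7,8} 2  {2,3,4,5,6,7,8} 14
  if 0:d drops first: 16 orders
  if 1:e drops first: 40 orders
heap linearizations: 56

56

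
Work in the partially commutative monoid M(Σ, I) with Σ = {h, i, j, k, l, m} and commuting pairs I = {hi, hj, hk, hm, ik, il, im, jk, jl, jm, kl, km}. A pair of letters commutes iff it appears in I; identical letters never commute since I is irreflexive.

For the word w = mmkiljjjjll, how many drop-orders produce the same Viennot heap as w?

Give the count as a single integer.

#0=m has no predecessor
#1=m depends on [0:m]
#2=k has no predecessor
#3=i has no predecessor
#4=l depends on [1:m]
#5=j depends on [3:i]
#6=j depends on [5:j]
#7=j depends on [6:j]
#8=j depends on [7:j]
#9=l depends on [4:l]
#10=l depends on [9:l]
sources: [0:m, 2:k, 3:i]
N(rest) = Σ N(rest − s) over sources s of rest; N(one piece) = 1:
  size 1 → [2]=1  [8]=1  [10]=1
  size 2 → [2,8]=2  [2,10]=2  [7,8]=1  [8,10]=2  [9,10]=1
  size 3 → [2,7,8]=3  [2,8,10]=6  [2,9,10]=3  [4,9,10]=1  [6,7,8]=1  [7,8,10]=3  [8,9,10]=3
  size 4 → [1,4,9,10]=1  [2,4,9,10]=4  [2,6,7,8]=4  [2,7,8,10]=12  [2,8,9,10]=12  [4,8,9,10]=4  [5,6,7,8]=1  [6,7,8,10]=4  [7,8,9,10]=6
  size 5 → [0,1,4,9,10]=1  [1,2,4,9,10]=5  [1,4,8,9,10]=5  [2,4,8,9,10]=20  [2,5,6,7,8]=5  [2,6,7,8,10]=20  [2,7,8,9,10]=30  [3,5,6,7,8]=1  [4,7,8,9,10]=10  [5,6,7,8,10]=5  [6,7,8,9,10]=10
  size 6 → [0,1,2,4,9,10]=6  [0,1,4,8,9,10]=6  [1,2,4,8,9,10]=30  [1,4,7,8,9,10]=15  [2,3,5,6,7,8]=6  [2,4,7,8,9,10]=60  [2,5,6,7,8,10]=30  [2,6,7,8,9,10]=60  [3,5,6,7,8,10]=6  [4,6,7,8,9,10]=20  [5,6,7,8,9,10]=15
  size 7 → [0,1,2,4,8,9,10]=42  [0,1,4,7,8,9,10]=21  [1,2,4,7,8,9,10]=105  [1,4,6,7,8,9,10]=35  [2,3,5,6,7,8,10]=42  [2,4,6,7,8,9,10]=140  [2,5,6,7,8,9,10]=105  [3,5,6,7,8,9,10]=21  [4,5,6,7,8,9,10]=35
  size 8 → [0,1,2,4,7,8,9,10]=168  [0,1,4,6,7,8,9,10]=56  [1,2,4,6,7,8,9,10]=280  [1,4,5,6,7,8,9,10]=70  [2,3,5,6,7,8,9,10]=168  [2,4,5,6,7,8,9,10]=280  [3,4,5,6,7,8,9,10]=56
  size 9 → [0,1,2,4,6,7,8,9,10]=504  [0,1,4,5,6,7,8,9,10]=126  [1,2,4,5,6,7,8,9,10]=630  [1,3,4,5,6,7,8,9,10]=126  [2,3,4,5,6,7,8,9,10]=504
  first=0(m) contributes 1260
  first=2(k) contributes 252
  first=3(i) contributes 1260
|[w]| = 2772

2772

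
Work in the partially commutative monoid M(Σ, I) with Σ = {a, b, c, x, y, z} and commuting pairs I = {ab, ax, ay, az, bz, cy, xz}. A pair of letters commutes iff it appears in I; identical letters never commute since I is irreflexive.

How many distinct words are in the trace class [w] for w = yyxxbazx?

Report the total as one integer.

40

#0=y has no predecessor
#1=y depends on [0:y]
#2=x depends on [1:y]
#3=x depends on [2:x]
#4=b depends on [3:x]
#5=a has no predecessor
#6=z depends on [1:y]
#7=x depends on [4:b]
sources: [0:y, 5:a]
N(rest) = Σ N(rest − s) over sources s of rest; N(one piece) = 1:
  size 1 → [5]=1  [6]=1  [7]=1
  size 2 → [4,7]=1  [5,6]=2  [5,7]=2  [6,7]=2
  size 3 → [3,4,7]=1  [4,5,7]=3  [4,6,7]=3  [5,6,7]=6
  size 4 → [2,3,4,7]=1  [3,4,5,7]=4  [3,4,6,7]=4  [4,5,6,7]=12
  size 5 → [2,3,4,5,7]=5  [2,3,4,6,7]=5  [3,4,5,6,7]=20
  size 6 → [1,2,3,4,6,7]=5  [2,3,4,5,6,7]=30
  first=0(y) contributes 35
  first=5(a) contributes 5
|[w]| = 40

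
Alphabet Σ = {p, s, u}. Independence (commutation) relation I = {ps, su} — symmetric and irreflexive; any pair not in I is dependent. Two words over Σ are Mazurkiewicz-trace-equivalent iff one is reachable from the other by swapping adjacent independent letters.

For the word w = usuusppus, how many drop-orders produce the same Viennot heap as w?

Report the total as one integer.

drop 0:u onto floor
drop 1:s onto floor
drop 2:u onto {0:u}
drop 3:u onto {2:u}
drop 4:s onto {1:s}
drop 5:p onto {3:u}
drop 6:p onto {5:p}
drop 7:u onto {6:p}
drop 8:s onto {4:s}
ground layer = {0:u, 1:s}
drop-orders for the pieces not yet dropped (sum over which currently-grounded one goes next):
  1 to go: {7} 1  {8} 1
  2 to go: {4,8} 1  {6,7} 1  {7,8} 2
  3 to go: {1,4,8} 1  {4,7,8} 3  {5,6,7} 1  {6,7,8} 3
  4 to go: {1,4,7,8} 4  {3,5,6,7} 1  {4,6,7,8} 6  {5,6,7,8} 4
  5 to go: {1,4,6,7,8} 10  {2,3,5,6,7} 1  {3,5,6,7,8} 5  {4,5,6,7,8} 10
  6 to go: {0,2,3,5,6,7} 1  {1,4,5,6,7,8} 20  {2,3,5,6,7,8} 6  {3,4,5,6,7,8} 15
  7 to go: {0,2,3,5,6,7,8} 7  {1,3,4,5,6,7,8} 35  {2,3,4,5,6,7,8} 21
  if 0:u drops first: 56 orders
  if 1:s drops first: 28 orders
heap linearizations: 84

84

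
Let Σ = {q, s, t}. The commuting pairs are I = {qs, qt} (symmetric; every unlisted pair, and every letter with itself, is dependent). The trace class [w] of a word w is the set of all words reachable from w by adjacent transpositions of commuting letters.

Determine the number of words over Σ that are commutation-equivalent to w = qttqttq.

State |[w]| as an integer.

35

drop 0:q onto floor
drop 1:t onto floor
drop 2:t onto {1:t}
drop 3:q onto {0:q}
drop 4:t onto {2:t}
drop 5:t onto {4:t}
drop 6:q onto {3:q}
ground layer = {0:q, 1:t}
drop-orders for the pieces not yet dropped (sum over which currently-grounded one goes next):
  1 to go: {5} 1  {6} 1
  2 to go: {3,6} 1  {4,5} 1  {5,6} 2
  3 to go: {0,3,6} 1  {2,4,5} 1  {3,5,6} 3  {4,5,6} 3
  4 to go: {0,3,5,6} 4  {1,2,4,5} 1  {2,4,5,6} 4  {3,4,5,6} 6
  5 to go: {0,3,4,5,6} 10  {1,2,4,5,6} 5  {2,3,4,5,6} 10
  if 0:q drops first: 15 orders
  if 1:t drops first: 20 orders
heap linearizations: 35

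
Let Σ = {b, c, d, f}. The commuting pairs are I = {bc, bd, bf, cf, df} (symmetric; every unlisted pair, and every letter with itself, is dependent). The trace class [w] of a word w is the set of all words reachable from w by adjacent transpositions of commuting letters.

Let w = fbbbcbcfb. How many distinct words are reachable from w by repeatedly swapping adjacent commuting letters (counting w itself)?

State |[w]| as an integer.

756

piece 0:f — minimal
piece 1:b — minimal
piece 2:b rests on {1:b}
piece 3:b rests on {2:b}
piece 4:c — minimal
piece 5:b rests on {3:b}
piece 6:c rests on {4:c}
piece 7:f rests on {0:f}
piece 8:b rests on {5:b}
minimal pieces: {0:f, 1:b, 4:c}
ways to finish when only these pieces remain (= sum over removing one remaining piece with nothing left below it):
  1 left: {6}→1  {7}→1  {8}→1
  2 left: {0,7}→1  {4,6}→1  {5,8}→1  {6,7}→2  {6,8}→2  {7,8}→2
  3 left: {0,6,7}→3  {0,7,8}→3  {3,5,8}→1  {4,6,7}→3  {4,6,8}→3  {5,6,8}→3  {5,7,8}→3  {6,7,8}→6
  4 left: {0,4,6,7}→6  {0,5,7,8}→6  {0,6,7,8}→12  {2,3,5,8}→1  {3,5,6,8}→4  {3,5,7,8}→4  {4,5,6,8}→6  {4,6,7,8}→12  {5,6,7,8}→12
  5 left: {0,3,5,7,8}→10  {0,4,6,7,8}→30  {0,5,6,7,8}→30  {1,2,3,5,8}→1  {2,3,5,6,8}→5  {2,3,5,7,8}→5  {3,4,5,6,8}→10  {3,5,6,7,8}→20  {4,5,6,7,8}→30
  6 left: {0,2,3,5,7,8}→15  {0,3,5,6,7,8}→60  {0,4,5,6,7,8}→90  {1,2,3,5,6,8}→6  {1,2,3,5,7,8}→6  {2,3,4,5,6,8}→15  {2,3,5,6,7,8}→30  {3,4,5,6,7,8}→60
  7 left: {0,1,2,3,5,7,8}→21  {0,2,3,5,6,7,8}→105  {0,3,4,5,6,7,8}→210  {1,2,3,4,5,6,8}→21  {1,2,3,5,6,7,8}→42  {2,3,4,5,6,7,8}→105
  placing 0:f first → 168 extensions
  placing 1:b first → 420 extensions
  placing 4:c first → 168 extensions
total linear extensions = 756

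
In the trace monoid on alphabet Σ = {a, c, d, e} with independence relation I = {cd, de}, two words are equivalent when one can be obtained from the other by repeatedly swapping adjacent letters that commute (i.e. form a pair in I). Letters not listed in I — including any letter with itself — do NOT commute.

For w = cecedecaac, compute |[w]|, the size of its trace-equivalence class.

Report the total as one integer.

drop 0:c onto floor
drop 1:e onto {0:c}
drop 2:c onto {1:e}
drop 3:e onto {2:c}
drop 4:d onto floor
drop 5:e onto {3:e}
drop 6:c onto {5:e}
drop 7:a onto {4:d, 6:c}
drop 8:a onto {7:a}
drop 9:c onto {8:a}
ground layer = {0:c, 4:d}
drop-orders for the pieces not yet dropped (sum over which currently-grounded one goes next):
  1 to go: {9} 1
  2 to go: {8,9} 1
  3 to go: {7,8,9} 1
  4 to go: {4,7,8,9} 1  {6,7,8,9} 1
  5 to go: {4,6,7,8,9} 2  {5,6,7,8,9} 1
  6 to go: {3,5,6,7,8,9} 1  {4,5,6,7,8,9} 3
  7 to go: {2,3,5,6,7,8,9} 1  {3,4,5,6,7,8,9} 4
  8 to go: {1,2,3,5,6,7,8,9} 1  {2,3,4,5,6,7,8,9} 5
  if 0:c drops first: 6 orders
  if 4:d drops first: 1 orders
heap linearizations: 7

7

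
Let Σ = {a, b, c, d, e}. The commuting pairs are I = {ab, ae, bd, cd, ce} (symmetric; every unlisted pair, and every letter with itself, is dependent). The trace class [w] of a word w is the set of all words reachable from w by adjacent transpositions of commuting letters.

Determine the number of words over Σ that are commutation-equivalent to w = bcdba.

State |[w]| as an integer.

piece 0:b — minimal
piece 1:c rests on {0:b}
piece 2:d — minimal
piece 3:b rests on {1:c}
piece 4:a rests on {1:c, 2:d}
minimal pieces: {0:b, 2:d}
ways to finish when only these pieces remain (= sum over removing one remaining piece with nothing left below it):
  1 left: {3}→1  {4}→1
  2 left: {2,4}→1  {3,4}→2
  3 left: {1,3,4}→2  {2,3,4}→3
  placing 0:b first → 5 extensions
  placing 2:d first → 2 extensions
total linear extensions = 7

7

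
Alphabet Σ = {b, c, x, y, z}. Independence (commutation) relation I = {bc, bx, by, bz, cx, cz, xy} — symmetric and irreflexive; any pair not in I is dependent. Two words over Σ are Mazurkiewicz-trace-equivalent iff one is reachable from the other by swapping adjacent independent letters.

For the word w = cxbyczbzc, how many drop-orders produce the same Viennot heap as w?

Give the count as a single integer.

#0=c has no predecessor
#1=x has no predecessor
#2=b has no predecessor
#3=y depends on [0:c]
#4=c depends on [3:y]
#5=z depends on [1:x, 3:y]
#6=b depends on [2:b]
#7=z depends on [5:z]
#8=c depends on [4:c]
sources: [0:c, 1:x, 2:b]
N(rest) = Σ N(rest − s) over sources s of rest; N(one piece) = 1:
  size 1 → [6]=1  [7]=1  [8]=1
  size 2 → [2,6]=1  [4,8]=1  [5,7]=1  [6,7]=2  [6,8]=2  [7,8]=2
  size 3 → [1,5,7]=1  [2,6,7]=3  [2,6,8]=3  [4,6,8]=3  [4,7,8]=3  [5,6,7]=3  [5,7,8]=3  [6,7,8]=6
  size 4 → [1,5,6,7]=4  [1,5,7,8]=4  [2,4,6,8]=6  [2,5,6,7]=6  [2,6,7,8]=12  [4,5,7,8]=6  [4,6,7,8]=12  [5,6,7,8]=12
  size 5 → [1,2,5,6,7]=10  [1,4,5,7,8]=10  [1,5,6,7,8]=20  [2,4,6,7,8]=30  [2,5,6,7,8]=30  [3,4,5,7,8]=6  [4,5,6,7,8]=30
  size 6 → [0,3,4,5,7,8]=6  [1,2,5,6,7,8]=60  [1,3,4,5,7,8]=16  [1,4,5,6,7,8]=60  [2,4,5,6,7,8]=90  [3,4,5,6,7,8]=36
  size 7 → [0,1,3,4,5,7,8]=22  [0,3,4,5,6,7,8]=42  [1,2,4,5,6,7,8]=210  [1,3,4,5,6,7,8]=112  [2,3,4,5,6,7,8]=126
  first=0(c) contributes 448
  first=1(x) contributes 168
  first=2(b) contributes 176
|[w]| = 792

792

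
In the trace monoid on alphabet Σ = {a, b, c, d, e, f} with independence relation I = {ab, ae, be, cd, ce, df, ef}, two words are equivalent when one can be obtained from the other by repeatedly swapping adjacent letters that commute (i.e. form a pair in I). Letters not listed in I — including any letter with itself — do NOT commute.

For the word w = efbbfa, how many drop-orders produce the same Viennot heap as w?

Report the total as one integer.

drop 0:e onto floor
drop 1:f onto floor
drop 2:b onto {1:f}
drop 3:b onto {2:b}
drop 4:f onto {3:b}
drop 5:a onto {4:f}
ground layer = {0:e, 1:f}
drop-orders for the pieces not yet dropped (sum over which currently-grounded one goes next):
  1 to go: {0} 1  {5} 1
  2 to go: {0,5} 2  {4,5} 1
  3 to go: {0,4,5} 3  {3,4,5} 1
  4 to go: {0,3,4,5} 4  {2,3,4,5} 1
  if 0:e drops first: 1 orders
  if 1:f drops first: 5 orders
heap linearizations: 6

6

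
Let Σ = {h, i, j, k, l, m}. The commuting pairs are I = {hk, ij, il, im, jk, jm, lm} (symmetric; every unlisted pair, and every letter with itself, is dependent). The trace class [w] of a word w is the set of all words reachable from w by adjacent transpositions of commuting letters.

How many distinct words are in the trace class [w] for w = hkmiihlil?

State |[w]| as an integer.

drop 0:h onto floor
drop 1:k onto floor
drop 2:m onto {0:h, 1:k}
drop 3:i onto {0:h, 1:k}
drop 4:i onto {3:i}
drop 5:h onto {2:m, 4:i}
drop 6:l onto {5:h}
drop 7:i onto {5:h}
drop 8:l onto {6:l}
ground layer = {0:h, 1:k}
drop-orders for the pieces not yet dropped (sum over which currently-grounded one goes next):
  1 to go: {7} 1  {8} 1
  2 to go: {6,8} 1  {7,8} 2
  3 to go: {6,7,8} 3
  4 to go: {5,6,7,8} 3
  5 to go: {2,5,6,7,8} 3  {4,5,6,7,8} 3
  6 to go: {2,4,5,6,7,8} 6  {3,4,5,6,7,8} 3
  7 to go: {2,3,4,5,6,7,8} 9
  if 0:h drops first: 9 orders
  if 1:k drops first: 9 orders
heap linearizations: 18

18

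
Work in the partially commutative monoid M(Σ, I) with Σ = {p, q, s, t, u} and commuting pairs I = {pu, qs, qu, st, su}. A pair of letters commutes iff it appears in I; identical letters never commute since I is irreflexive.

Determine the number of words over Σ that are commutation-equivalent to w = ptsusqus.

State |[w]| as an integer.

0(p) covers ∅
1(t) covers 0:p
2(s) covers 0:p
3(u) covers 1:t
4(s) covers 2:s
5(q) covers 1:t
6(u) covers 3:u
7(s) covers 4:s
floor of heap: 0:p
completions by unplaced set U, small U first (add the entries for U minus each lowest piece of U):
  |U|=1: {5}:1  {6}:1  {7}:1
  |U|=2: {3,6}:1  {4,7}:1  {5,6}:2  {5,7}:2  {6,7}:2
  |U|=3: {2,4,7}:1  {3,5,6}:3  {3,6,7}:3  {4,5,7}:3  {4,6,7}:3  {5,6,7}:6
  |U|=4: {1,3,5,6}:3  {2,4,5,7}:4  {2,4,6,7}:4  {3,4,6,7}:6  {3,5,6,7}:12  {4,5,6,7}:12
  |U|=5: {1,3,5,6,7}:15  {2,3,4,6,7}:10  {2,4,5,6,7}:20  {3,4,5,6,7}:30
  |U|=6: {1,3,4,5,6,7}:45  {2,3,4,5,6,7}:60
  start at 0(p): 105

105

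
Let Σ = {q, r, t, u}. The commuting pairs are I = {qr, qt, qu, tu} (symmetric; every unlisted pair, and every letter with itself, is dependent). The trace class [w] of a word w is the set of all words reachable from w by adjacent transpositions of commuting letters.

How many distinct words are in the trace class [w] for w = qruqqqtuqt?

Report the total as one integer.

1512

piece 0:q — minimal
piece 1:r — minimal
piece 2:u rests on {1:r}
piece 3:q rests on {0:q}
piece 4:q rests on {3:q}
piece 5:q rests on {4:q}
piece 6:t rests on {1:r}
piece 7:u rests on {2:u}
piece 8:q rests on {5:q}
piece 9:t rests on {6:t}
minimal pieces: {0:q, 1:r}
ways to finish when only these pieces remain (= sum over removing one remaining piece with nothing left below it):
  1 left: {7}→1  {8}→1  {9}→1
  2 left: {2,7}→1  {5,8}→1  {6,9}→1  {7,8}→2  {7,9}→2  {8,9}→2
  3 left: {2,7,8}→3  {2,7,9}→3  {4,5,8}→1  {5,7,8}→3  {5,8,9}→3  {6,7,9}→3  {6,8,9}→3  {7,8,9}→6
  4 left: {2,5,7,8}→6  {2,6,7,9}→6  {2,7,8,9}→12  {3,4,5,8}→1  {4,5,7,8}→4  {4,5,8,9}→4  {5,6,8,9}→6  {5,7,8,9}→12  {6,7,8,9}→12
  5 left: {0,3,4,5,8}→1  {1,2,6,7,9}→6  {2,4,5,7,8}→10  {2,5,7,8,9}→30  {2,6,7,8,9}→30  {3,4,5,7,8}→5  {3,4,5,8,9}→5  {4,5,6,8,9}→10  {4,5,7,8,9}→20  {5,6,7,8,9}→30
  6 left: {0,3,4,5,7,8}→6  {0,3,4,5,8,9}→6  {1,2,6,7,8,9}→36  {2,3,4,5,7,8}→15  {2,4,5,7,8,9}→60  {2,5,6,7,8,9}→90  {3,4,5,6,8,9}→15  {3,4,5,7,8,9}→30  {4,5,6,7,8,9}→60
  7 left: {0,2,3,4,5,7,8}→21  {0,3,4,5,6,8,9}→21  {0,3,4,5,7,8,9}→42  {1,2,5,6,7,8,9}→126  {2,3,4,5,7,8,9}→105  {2,4,5,6,7,8,9}→210  {3,4,5,6,7,8,9}→105
  8 left: {0,2,3,4,5,7,8,9}→168  {0,3,4,5,6,7,8,9}→168  {1,2,4,5,6,7,8,9}→336  {2,3,4,5,6,7,8,9}→420
  placing 0:q first → 756 extensions
  placing 1:r first → 756 extensions
total linear extensions = 1512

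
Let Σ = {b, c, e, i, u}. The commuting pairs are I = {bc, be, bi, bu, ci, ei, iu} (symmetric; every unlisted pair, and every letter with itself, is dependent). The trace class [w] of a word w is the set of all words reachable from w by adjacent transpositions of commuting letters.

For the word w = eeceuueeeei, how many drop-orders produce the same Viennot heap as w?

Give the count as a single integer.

11

0(e) covers ∅
1(e) covers 0:e
2(c) covers 1:e
3(e) covers 2:c
4(u) covers 3:e
5(u) covers 4:u
6(e) covers 5:u
7(e) covers 6:e
8(e) covers 7:e
9(e) covers 8:e
10(i) covers ∅
floor of heap: 0:e, 10:i
completions by unplaced set U, small U first (add the entries for U minus each lowest piece of U):
  |U|=1: {9}:1  {10}:1
  |U|=2: {8,9}:1  {9,10}:2
  |U|=3: {7,8,9}:1  {8,9,10}:3
  |U|=4: {6,7,8,9}:1  {7,8,9,10}:4
  |U|=5: {5,6,7,8,9}:1  {6,7,8,9,10}:5
  |U|=6: {4,5,6,7,8,9}:1  {5,6,7,8,9,10}:6
  |U|=7: {3,4,5,6,7,8,9}:1  {4,5,6,7,8,9,10}:7
  |U|=8: {2,3,4,5,6,7,8,9}:1  {3,4,5,6,7,8,9,10}:8
  |U|=9: {1,2,3,4,5,6,7,8,9}:1  {2,3,4,5,6,7,8,9,10}:9
  start at 0(e): 10
  start at 10(i): 1
sum over floor = 11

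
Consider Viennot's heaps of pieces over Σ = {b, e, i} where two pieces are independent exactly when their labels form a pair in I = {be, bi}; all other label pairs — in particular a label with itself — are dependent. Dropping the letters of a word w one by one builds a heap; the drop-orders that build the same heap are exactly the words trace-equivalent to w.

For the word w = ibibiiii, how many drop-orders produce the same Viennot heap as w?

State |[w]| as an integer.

piece 0:i — minimal
piece 1:b — minimal
piece 2:i rests on {0:i}
piece 3:b rests on {1:b}
piece 4:i rests on {2:i}
piece 5:i rests on {4:i}
piece 6:i rests on {5:i}
piece 7:i rests on {6:i}
minimal pieces: {0:i, 1:b}
ways to finish when only these pieces remain (= sum over removing one remaining piece with nothing left below it):
  1 left: {3}→1  {7}→1
  2 left: {1,3}→1  {3,7}→2  {6,7}→1
  3 left: {1,3,7}→3  {3,6,7}→3  {5,6,7}→1
  4 left: {1,3,6,7}→6  {3,5,6,7}→4  {4,5,6,7}→1
  5 left: {1,3,5,6,7}→10  {2,4,5,6,7}→1  {3,4,5,6,7}→5
  6 left: {0,2,4,5,6,7}→1  {1,3,4,5,6,7}→15  {2,3,4,5,6,7}→6
  placing 0:i first → 21 extensions
  placing 1:b first → 7 extensions
total linear extensions = 28

28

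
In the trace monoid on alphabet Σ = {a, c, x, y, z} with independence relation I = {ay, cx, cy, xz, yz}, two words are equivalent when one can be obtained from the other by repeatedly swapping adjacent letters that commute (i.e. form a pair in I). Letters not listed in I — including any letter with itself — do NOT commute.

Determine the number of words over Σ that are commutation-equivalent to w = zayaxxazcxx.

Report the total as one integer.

piece 0:z — minimal
piece 1:a rests on {0:z}
piece 2:y — minimal
piece 3:a rests on {1:a}
piece 4:x rests on {2:y, 3:a}
piece 5:x rests on {4:x}
piece 6:a rests on {5:x}
piece 7:z rests on {6:a}
piece 8:c rests on {7:z}
piece 9:x rests on {6:a}
piece 10:x rests on {9:x}
minimal pieces: {0:z, 2:y}
ways to finish when only these pieces remain (= sum over removing one remaining piece with nothing left below it):
  1 left: {8}→1  {10}→1
  2 left: {7,8}→1  {8,10}→2  {9,10}→1
  3 left: {7,8,10}→3  {8,9,10}→3
  4 left: {7,8,9,10}→6
  5 left: {6,7,8,9,10}→6
  6 left: {5,6,7,8,9,10}→6
  7 left: {4,5,6,7,8,9,10}→6
  8 left: {2,4,5,6,7,8,9,10}→6  {3,4,5,6,7,8,9,10}→6
  9 left: {1,3,4,5,6,7,8,9,10}→6  {2,3,4,5,6,7,8,9,10}→12
  placing 0:z first → 18 extensions
  placing 2:y first → 6 extensions
total linear extensions = 24

24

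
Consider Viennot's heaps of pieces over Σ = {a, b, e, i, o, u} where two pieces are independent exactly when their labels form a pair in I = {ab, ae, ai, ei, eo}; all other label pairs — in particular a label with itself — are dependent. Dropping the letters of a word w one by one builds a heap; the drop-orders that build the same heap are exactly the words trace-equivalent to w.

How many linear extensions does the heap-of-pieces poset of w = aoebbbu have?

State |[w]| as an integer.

3

piece 0:a — minimal
piece 1:o rests on {0:a}
piece 2:e — minimal
piece 3:b rests on {1:o, 2:e}
piece 4:b rests on {3:b}
piece 5:b rests on {4:b}
piece 6:u rests on {5:b}
minimal pieces: {0:a, 2:e}
ways to finish when only these pieces remain (= sum over removing one remaining piece with nothing left below it):
  1 left: {6}→1
  2 left: {5,6}→1
  3 left: {4,5,6}→1
  4 left: {3,4,5,6}→1
  5 left: {1,3,4,5,6}→1  {2,3,4,5,6}→1
  placing 0:a first → 2 extensions
  placing 2:e first → 1 extensions
total linear extensions = 3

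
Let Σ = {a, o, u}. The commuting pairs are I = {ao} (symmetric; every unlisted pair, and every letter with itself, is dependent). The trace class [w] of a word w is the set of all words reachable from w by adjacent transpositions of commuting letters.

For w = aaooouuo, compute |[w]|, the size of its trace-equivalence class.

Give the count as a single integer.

10

0(a) covers ∅
1(a) covers 0:a
2(o) covers ∅
3(o) covers 2:o
4(o) covers 3:o
5(u) covers 1:a, 4:o
6(u) covers 5:u
7(o) covers 6:u
floor of heap: 0:a, 2:o
completions by unplaced set U, small U first (add the entries for U minus each lowest piece of U):
  |U|=1: {7}:1
  |U|=2: {6,7}:1
  |U|=3: {5,6,7}:1
  |U|=4: {1,5,6,7}:1  {4,5,6,7}:1
  |U|=5: {0,1,5,6,7}:1  {1,4,5,6,7}:2  {3,4,5,6,7}:1
  |U|=6: {0,1,4,5,6,7}:3  {1,3,4,5,6,7}:3  {2,3,4,5,6,7}:1
  start at 0(a): 4
  start at 2(o): 6
sum over floor = 10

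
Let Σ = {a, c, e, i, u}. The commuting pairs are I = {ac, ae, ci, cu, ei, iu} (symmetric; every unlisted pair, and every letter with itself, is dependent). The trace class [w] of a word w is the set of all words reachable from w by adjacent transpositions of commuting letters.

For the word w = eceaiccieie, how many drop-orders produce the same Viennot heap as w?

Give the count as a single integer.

330

drop 0:e onto floor
drop 1:c onto {0:e}
drop 2:e onto {1:c}
drop 3:a onto floor
drop 4:i onto {3:a}
drop 5:c onto {2:e}
drop 6:c onto {5:c}
drop 7:i onto {4:i}
drop 8:e onto {6:c}
drop 9:i onto {7:i}
drop 10:e onto {8:e}
ground layer = {0:e, 3:a}
drop-orders for the pieces not yet dropped (sum over which currently-grounded one goes next):
  1 to go: {9} 1  {10} 1
  2 to go: {7,9} 1  {8,10} 1  {9,10} 2
  3 to go: {4,7,9} 1  {6,8,10} 1  {7,9,10} 3  {8,9,10} 3
  4 to go: {3,4,7,9} 1  {4,7,9,10} 4  {5,6,8,10} 1  {6,8,9,10} 4  {7,8,9,10} 6
  5 to go: {2,5,6,8,10} 1  {3,4,7,9,10} 5  {4,7,8,9,10} 10  {5,6,8,9,10} 5  {6,7,8,9,10} 10
  6 to go: {1,2,5,6,8,10} 1  {2,5,6,8,9,10} 6  {3,4,7,8,9,10} 15  {4,6,7,8,9,10} 20  {5,6,7,8,9,10} 15
  7 to go: {0,1,2,5,6,8,10} 1  {1,2,5,6,8,9,10} 7  {2,5,6,7,8,9,10} 21  {3,4,6,7,8,9,10} 35  {4,5,6,7,8,9,10} 35
  8 to go: {0,1,2,5,6,8,9,10} 8  {1,2,5,6,7,8,9,10} 28  {2,4,5,6,7,8,9,10} 56  {3,4,5,6,7,8,9,10} 70
  9 to go: {0,1,2,5,6,7,8,9,10} 36  {1,2,4,5,6,7,8,9,10} 84  {2,3,4,5,6,7,8,9,10} 126
  if 0:e drops first: 210 orders
  if 3:a drops first: 120 orders
heap linearizations: 330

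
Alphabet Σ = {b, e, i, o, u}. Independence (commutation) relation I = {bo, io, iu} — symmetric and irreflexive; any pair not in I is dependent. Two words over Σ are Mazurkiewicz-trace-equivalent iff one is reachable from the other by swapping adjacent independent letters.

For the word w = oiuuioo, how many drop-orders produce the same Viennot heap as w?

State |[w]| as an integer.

0(o) covers ∅
1(i) covers ∅
2(u) covers 0:o
3(u) covers 2:u
4(i) covers 1:i
5(o) covers 3:u
6(o) covers 5:o
floor of heap: 0:o, 1:i
completions by unplaced set U, small U first (add the entries for U minus each lowest piece of U):
  |U|=1: {4}:1  {6}:1
  |U|=2: {1,4}:1  {4,6}:2  {5,6}:1
  |U|=3: {1,4,6}:3  {3,5,6}:1  {4,5,6}:3
  |U|=4: {1,4,5,6}:6  {2,3,5,6}:1  {3,4,5,6}:4
  |U|=5: {0,2,3,5,6}:1  {1,3,4,5,6}:10  {2,3,4,5,6}:5
  start at 0(o): 15
  start at 1(i): 6
sum over floor = 21

21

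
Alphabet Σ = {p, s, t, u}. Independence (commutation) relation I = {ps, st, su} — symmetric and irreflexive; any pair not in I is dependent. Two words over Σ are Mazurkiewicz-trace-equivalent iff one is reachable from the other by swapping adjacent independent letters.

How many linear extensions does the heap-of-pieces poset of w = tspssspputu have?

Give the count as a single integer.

330

#0=t has no predecessor
#1=s has no predecessor
#2=p depends on [0:t]
#3=s depends on [1:s]
#4=s depends on [3:s]
#5=s depends on [4:s]
#6=p depends on [2:p]
#7=p depends on [6:p]
#8=u depends on [7:p]
#9=t depends on [8:u]
#10=u depends on [9:t]
sources: [0:t, 1:s]
N(rest) = Σ N(rest − s) over sources s of rest; N(one piece) = 1:
  size 1 → [5]=1  [10]=1
  size 2 → [4,5]=1  [5,10]=2  [9,10]=1
  size 3 → [3,4,5]=1  [4,5,10]=3  [5,9,10]=3  [8,9,10]=1
  size 4 → [1,3,4,5]=1  [3,4,5,10]=4  [4,5,9,10]=6  [5,8,9,10]=4  [7,8,9,10]=1
  size 5 → [1,3,4,5,10]=5  [3,4,5,9,10]=10  [4,5,8,9,10]=10  [5,7,8,9,10]=5  [6,7,8,9,10]=1
  size 6 → [1,3,4,5,9,10]=15  [2,6,7,8,9,10]=1  [3,4,5,8,9,10]=20  [4,5,7,8,9,10]=15  [5,6,7,8,9,10]=6
  size 7 → [0,2,6,7,8,9,10]=1  [1,3,4,5,8,9,10]=35  [2,5,6,7,8,9,10]=7  [3,4,5,7,8,9,10]=35  [4,5,6,7,8,9,10]=21
  size 8 → [0,2,5,6,7,8,9,10]=8  [1,3,4,5,7,8,9,10]=70  [2,4,5,6,7,8,9,10]=28  [3,4,5,6,7,8,9,10]=56
  size 9 → [0,2,4,5,6,7,8,9,10]=36  [1,3,4,5,6,7,8,9,10]=126  [2,3,4,5,6,7,8,9,10]=84
  first=0(t) contributes 210
  first=1(s) contributes 120
|[w]| = 330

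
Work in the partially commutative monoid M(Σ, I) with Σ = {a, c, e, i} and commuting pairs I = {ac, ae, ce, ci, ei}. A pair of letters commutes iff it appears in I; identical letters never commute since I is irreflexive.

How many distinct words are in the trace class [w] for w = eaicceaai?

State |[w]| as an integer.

756

piece 0:e — minimal
piece 1:a — minimal
piece 2:i rests on {1:a}
piece 3:c — minimal
piece 4:c rests on {3:c}
piece 5:e rests on {0:e}
piece 6:a rests on {2:i}
piece 7:a rests on {6:a}
piece 8:i rests on {7:a}
minimal pieces: {0:e, 1:a, 3:c}
ways to finish when only these pieces remain (= sum over removing one remaining piece with nothing left below it):
  1 left: {4}→1  {5}→1  {8}→1
  2 left: {0,5}→1  {3,4}→1  {4,5}→2  {4,8}→2  {5,8}→2  {7,8}→1
  3 left: {0,4,5}→3  {0,5,8}→3  {3,4,5}→3  {3,4,8}→3  {4,5,8}→6  {4,7,8}→3  {5,7,8}→3  {6,7,8}→1
  4 left: {0,3,4,5}→6  {0,4,5,8}→12  {0,5,7,8}→6  {2,6,7,8}→1  {3,4,5,8}→12  {3,4,7,8}→6  {4,5,7,8}→12  {4,6,7,8}→4  {5,6,7,8}→4
  5 left: {0,3,4,5,8}→30  {0,4,5,7,8}→30  {0,5,6,7,8}→10  {1,2,6,7,8}→1  {2,4,6,7,8}→5  {2,5,6,7,8}→5  {3,4,5,7,8}→30  {3,4,6,7,8}→10  {4,5,6,7,8}→20
  6 left: {0,2,5,6,7,8}→15  {0,3,4,5,7,8}→90  {0,4,5,6,7,8}→60  {1,2,4,6,7,8}→6  {1,2,5,6,7,8}→6  {2,3,4,6,7,8}→15  {2,4,5,6,7,8}→30  {3,4,5,6,7,8}→60
  7 left: {0,1,2,5,6,7,8}→21  {0,2,4,5,6,7,8}→105  {0,3,4,5,6,7,8}→210  {1,2,3,4,6,7,8}→21  {1,2,4,5,6,7,8}→42  {2,3,4,5,6,7,8}→105
  placing 0:e first → 168 extensions
  placing 1:a first → 420 extensions
  placing 3:c first → 168 extensions
total linear extensions = 756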